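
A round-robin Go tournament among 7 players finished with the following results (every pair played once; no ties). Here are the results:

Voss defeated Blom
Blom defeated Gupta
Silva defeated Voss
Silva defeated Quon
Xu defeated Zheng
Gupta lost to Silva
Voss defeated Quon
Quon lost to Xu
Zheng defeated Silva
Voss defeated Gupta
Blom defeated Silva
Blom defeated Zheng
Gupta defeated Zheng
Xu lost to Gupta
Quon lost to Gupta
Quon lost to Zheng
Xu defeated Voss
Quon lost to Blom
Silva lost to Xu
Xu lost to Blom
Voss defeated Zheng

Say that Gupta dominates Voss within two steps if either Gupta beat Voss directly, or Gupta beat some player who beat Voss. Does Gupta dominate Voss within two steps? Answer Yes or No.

Yes

Gupta did not beat Voss directly.
Gupta beat Zheng, Quon, Xu. Of those, Xu beat Voss.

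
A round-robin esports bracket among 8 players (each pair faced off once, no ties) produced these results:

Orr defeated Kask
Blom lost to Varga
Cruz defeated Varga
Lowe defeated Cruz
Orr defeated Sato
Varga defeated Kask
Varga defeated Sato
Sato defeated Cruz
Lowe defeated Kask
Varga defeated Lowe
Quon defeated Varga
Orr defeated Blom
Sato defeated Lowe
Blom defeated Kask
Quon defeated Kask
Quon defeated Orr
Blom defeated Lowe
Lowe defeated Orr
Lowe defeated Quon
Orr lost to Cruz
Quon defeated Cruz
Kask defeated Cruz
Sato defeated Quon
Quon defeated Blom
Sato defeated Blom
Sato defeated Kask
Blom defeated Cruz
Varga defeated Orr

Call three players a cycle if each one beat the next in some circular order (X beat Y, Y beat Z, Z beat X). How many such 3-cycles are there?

13

Win totals: Blom 3, Sato 5, Kask 1, Lowe 4, Cruz 2, Quon 5, Varga 5, Orr 3.
A player with w wins dominates both others in C(w,2) triples; summing gives 3 + 10 + 0 + 6 + 1 + 10 + 10 + 3 = 43 transitive triples.
Total triples C(8,3) = 56, so cyclic triples = 56 − 43 = 13.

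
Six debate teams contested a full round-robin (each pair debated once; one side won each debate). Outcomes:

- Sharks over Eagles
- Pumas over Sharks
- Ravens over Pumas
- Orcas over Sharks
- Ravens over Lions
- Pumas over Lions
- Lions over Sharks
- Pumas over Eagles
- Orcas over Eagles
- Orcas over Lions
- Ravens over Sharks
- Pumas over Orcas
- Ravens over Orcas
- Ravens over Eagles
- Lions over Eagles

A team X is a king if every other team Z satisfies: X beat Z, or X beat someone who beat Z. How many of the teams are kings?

Sharks cannot reach Orcas, Ravens, Pumas, Lions in two steps.
Eagles cannot reach Sharks, Orcas, Ravens, Pumas, Lions in two steps.
Orcas cannot reach Ravens, Pumas in two steps.
Ravens reaches everyone (king).
Pumas cannot reach Ravens in two steps.
Lions cannot reach Orcas, Ravens, Pumas in two steps.
Kings: Ravens — 1.

1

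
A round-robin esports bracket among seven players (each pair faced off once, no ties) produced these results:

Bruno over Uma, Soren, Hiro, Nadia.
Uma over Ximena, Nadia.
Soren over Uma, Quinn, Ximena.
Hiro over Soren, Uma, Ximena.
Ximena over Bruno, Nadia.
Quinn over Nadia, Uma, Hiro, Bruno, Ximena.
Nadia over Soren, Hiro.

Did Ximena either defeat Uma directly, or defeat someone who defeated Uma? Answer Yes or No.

Ximena did not beat Uma directly.
Ximena beat Bruno, Nadia. Of those, Bruno beat Uma.

Yes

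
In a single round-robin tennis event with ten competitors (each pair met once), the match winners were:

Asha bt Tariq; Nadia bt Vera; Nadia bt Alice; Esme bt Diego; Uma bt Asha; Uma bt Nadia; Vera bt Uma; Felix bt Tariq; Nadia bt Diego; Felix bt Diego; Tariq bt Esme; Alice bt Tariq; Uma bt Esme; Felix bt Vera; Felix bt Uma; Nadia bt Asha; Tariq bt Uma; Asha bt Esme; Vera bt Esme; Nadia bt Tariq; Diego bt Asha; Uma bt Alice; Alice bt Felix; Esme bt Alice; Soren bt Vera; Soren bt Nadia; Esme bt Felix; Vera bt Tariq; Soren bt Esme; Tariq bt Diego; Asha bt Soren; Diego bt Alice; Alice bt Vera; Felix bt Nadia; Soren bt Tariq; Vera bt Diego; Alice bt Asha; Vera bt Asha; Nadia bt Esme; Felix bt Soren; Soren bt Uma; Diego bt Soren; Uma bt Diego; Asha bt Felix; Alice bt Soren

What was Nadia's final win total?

6

Nadia's results: beat Vera, Alice, Diego, Asha, Esme, Tariq; lost to Uma, Soren, Felix.
That is 6 wins.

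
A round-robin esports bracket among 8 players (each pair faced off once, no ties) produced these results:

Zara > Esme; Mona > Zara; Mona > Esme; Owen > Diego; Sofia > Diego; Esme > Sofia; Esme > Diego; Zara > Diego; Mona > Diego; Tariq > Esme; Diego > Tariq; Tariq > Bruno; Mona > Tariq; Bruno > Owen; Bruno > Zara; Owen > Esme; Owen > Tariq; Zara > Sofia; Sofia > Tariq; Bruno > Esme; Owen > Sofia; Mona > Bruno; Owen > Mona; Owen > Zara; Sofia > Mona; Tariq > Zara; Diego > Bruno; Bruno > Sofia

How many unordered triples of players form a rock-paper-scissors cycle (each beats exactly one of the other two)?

14

Win totals: Mona 5, Esme 2, Diego 2, Sofia 3, Zara 3, Tariq 3, Bruno 4, Owen 6.
A player with w wins dominates both others in C(w,2) triples; summing gives 10 + 1 + 1 + 3 + 3 + 3 + 6 + 15 = 42 transitive triples.
Total triples C(8,3) = 56, so cyclic triples = 56 − 42 = 14.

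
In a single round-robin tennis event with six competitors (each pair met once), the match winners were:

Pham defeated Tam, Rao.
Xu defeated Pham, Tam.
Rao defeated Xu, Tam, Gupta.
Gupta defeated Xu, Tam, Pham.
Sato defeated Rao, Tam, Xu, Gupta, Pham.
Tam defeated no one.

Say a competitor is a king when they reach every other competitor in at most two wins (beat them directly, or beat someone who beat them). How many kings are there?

1

Gupta cannot reach Sato in two steps.
Xu cannot reach Gupta, Sato in two steps.
Pham cannot reach Sato in two steps.
Tam cannot reach Gupta, Xu, Pham, Sato, Rao in two steps.
Sato reaches everyone (king).
Rao cannot reach Sato in two steps.
Kings: Sato — 1.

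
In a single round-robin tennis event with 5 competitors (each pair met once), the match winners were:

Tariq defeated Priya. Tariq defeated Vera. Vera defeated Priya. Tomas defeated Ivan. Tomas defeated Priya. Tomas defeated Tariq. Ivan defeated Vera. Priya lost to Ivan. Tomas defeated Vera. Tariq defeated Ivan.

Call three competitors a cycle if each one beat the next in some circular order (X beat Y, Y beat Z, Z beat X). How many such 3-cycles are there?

Of the C(5,3) = 10 triples, the cyclic ones are: none.
That is 0.

0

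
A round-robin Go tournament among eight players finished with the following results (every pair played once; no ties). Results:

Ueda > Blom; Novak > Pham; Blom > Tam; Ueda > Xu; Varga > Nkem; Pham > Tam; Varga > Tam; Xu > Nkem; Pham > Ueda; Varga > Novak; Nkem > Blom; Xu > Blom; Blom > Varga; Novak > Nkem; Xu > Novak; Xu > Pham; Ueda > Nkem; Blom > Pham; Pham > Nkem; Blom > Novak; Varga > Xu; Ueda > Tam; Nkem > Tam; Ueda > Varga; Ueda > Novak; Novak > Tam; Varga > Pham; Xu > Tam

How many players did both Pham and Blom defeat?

1

Pham beat: Nkem, Tam, Ueda.
Blom beat: Tam, Novak, Pham, Varga.
Both beat: Tam — 1.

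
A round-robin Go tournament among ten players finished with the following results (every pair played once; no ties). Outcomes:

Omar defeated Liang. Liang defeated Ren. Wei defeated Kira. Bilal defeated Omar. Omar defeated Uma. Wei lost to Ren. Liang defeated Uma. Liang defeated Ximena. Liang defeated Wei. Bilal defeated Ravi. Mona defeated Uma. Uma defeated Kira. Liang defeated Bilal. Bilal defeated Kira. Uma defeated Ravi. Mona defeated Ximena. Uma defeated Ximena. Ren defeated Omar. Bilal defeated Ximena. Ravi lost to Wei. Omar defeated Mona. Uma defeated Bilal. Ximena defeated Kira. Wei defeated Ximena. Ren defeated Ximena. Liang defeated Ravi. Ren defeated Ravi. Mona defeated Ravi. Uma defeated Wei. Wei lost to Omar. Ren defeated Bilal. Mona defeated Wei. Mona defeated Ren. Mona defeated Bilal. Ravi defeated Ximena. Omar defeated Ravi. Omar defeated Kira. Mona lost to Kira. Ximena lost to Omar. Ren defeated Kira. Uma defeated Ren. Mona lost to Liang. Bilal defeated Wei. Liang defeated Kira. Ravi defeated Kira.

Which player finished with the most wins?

Win totals: Ximena 1, Liang 8, Kira 1, Omar 7, Uma 6, Wei 3, Ravi 2, Bilal 5, Ren 6, Mona 6.
Liang leads with 8 wins (next highest: 7).

Liang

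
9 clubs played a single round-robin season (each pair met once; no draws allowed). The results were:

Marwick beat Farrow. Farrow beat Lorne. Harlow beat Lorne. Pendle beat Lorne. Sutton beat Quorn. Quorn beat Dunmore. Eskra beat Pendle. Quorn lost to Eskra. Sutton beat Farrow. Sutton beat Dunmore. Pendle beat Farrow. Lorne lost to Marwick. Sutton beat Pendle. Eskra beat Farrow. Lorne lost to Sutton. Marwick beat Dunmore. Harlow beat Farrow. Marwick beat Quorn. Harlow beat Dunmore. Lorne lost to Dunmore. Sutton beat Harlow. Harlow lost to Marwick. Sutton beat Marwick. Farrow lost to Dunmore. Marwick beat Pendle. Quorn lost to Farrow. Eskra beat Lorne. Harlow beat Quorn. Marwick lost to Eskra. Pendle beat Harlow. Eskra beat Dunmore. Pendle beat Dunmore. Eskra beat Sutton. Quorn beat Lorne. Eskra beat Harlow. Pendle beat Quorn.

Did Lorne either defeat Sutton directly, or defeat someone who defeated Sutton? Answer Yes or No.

Lorne did not beat Sutton directly.
Lorne beat no one, so there is no intermediate club.

No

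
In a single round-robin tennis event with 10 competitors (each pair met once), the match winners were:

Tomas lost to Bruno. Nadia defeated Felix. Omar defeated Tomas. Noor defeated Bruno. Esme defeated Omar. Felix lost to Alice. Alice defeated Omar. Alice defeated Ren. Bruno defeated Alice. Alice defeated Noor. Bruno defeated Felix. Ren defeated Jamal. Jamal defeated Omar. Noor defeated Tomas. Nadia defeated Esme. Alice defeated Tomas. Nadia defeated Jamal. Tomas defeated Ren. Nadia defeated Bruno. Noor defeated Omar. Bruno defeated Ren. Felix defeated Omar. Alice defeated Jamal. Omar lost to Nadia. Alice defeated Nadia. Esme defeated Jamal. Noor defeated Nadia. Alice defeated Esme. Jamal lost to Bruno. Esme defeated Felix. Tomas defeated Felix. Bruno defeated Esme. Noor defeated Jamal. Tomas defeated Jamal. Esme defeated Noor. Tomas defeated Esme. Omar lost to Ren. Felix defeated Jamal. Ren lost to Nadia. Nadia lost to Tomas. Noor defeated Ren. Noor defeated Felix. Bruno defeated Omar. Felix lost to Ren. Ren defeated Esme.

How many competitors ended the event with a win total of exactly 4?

Win totals: Alice 8, Ren 4, Felix 2, Esme 4, Tomas 5, Bruno 7, Noor 7, Omar 1, Nadia 6, Jamal 1.
Exactly 4: Ren, Esme — 2 competitors.

2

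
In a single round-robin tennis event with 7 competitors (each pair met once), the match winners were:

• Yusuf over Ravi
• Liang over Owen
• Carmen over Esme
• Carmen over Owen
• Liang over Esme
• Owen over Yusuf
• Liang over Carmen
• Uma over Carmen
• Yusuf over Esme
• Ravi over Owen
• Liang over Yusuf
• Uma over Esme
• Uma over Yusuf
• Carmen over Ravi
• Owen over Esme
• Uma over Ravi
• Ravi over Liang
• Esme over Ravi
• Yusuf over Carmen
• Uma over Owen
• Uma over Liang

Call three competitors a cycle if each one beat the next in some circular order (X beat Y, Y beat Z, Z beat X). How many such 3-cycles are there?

6

Win totals: Liang 4, Esme 1, Ravi 2, Owen 2, Uma 6, Carmen 3, Yusuf 3.
A competitor with w wins dominates both others in C(w,2) triples; summing gives 6 + 0 + 1 + 1 + 15 + 3 + 3 = 29 transitive triples.
Total triples C(7,3) = 35, so cyclic triples = 35 − 29 = 6.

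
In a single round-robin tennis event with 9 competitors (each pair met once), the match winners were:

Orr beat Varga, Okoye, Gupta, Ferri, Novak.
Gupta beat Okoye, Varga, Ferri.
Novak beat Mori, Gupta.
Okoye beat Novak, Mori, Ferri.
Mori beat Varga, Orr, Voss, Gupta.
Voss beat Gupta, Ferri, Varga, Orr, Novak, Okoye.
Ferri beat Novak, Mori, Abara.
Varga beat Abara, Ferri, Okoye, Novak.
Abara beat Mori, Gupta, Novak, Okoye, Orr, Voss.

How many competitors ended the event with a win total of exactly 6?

Win totals: Okoye 3, Novak 2, Gupta 3, Mori 4, Abara 6, Orr 5, Voss 6, Ferri 3, Varga 4.
Exactly 6: Abara, Voss — 2 competitors.

2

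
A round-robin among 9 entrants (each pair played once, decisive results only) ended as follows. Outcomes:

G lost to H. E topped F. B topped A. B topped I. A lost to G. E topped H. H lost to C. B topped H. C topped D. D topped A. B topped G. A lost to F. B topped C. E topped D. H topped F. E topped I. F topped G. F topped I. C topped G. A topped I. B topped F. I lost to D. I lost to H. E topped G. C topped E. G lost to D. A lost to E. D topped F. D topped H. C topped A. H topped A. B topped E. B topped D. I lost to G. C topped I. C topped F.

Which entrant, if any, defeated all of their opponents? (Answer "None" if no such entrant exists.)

B has 8 wins out of 8 opponents — a perfect record.

B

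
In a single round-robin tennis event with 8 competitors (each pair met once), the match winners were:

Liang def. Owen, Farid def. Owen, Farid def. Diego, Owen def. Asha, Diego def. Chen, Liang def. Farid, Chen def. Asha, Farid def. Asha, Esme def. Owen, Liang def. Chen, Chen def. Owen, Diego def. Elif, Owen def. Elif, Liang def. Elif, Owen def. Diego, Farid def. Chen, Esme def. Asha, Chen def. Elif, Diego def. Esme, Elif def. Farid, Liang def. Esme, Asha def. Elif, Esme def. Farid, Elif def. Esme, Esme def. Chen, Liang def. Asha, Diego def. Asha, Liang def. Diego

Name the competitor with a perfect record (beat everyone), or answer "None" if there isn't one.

Liang has 7 wins out of 7 opponents — a perfect record.

Liang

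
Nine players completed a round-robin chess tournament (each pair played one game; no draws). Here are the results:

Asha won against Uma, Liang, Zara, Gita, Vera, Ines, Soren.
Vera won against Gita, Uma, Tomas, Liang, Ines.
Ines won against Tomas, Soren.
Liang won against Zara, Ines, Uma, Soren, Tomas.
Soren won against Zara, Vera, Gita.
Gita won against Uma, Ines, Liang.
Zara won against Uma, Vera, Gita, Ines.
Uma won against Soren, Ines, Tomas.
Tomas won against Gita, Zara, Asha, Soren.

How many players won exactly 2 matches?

1

Win totals: Gita 3, Vera 5, Soren 3, Tomas 4, Liang 5, Uma 3, Zara 4, Ines 2, Asha 7.
Exactly 2: Ines — 1 player.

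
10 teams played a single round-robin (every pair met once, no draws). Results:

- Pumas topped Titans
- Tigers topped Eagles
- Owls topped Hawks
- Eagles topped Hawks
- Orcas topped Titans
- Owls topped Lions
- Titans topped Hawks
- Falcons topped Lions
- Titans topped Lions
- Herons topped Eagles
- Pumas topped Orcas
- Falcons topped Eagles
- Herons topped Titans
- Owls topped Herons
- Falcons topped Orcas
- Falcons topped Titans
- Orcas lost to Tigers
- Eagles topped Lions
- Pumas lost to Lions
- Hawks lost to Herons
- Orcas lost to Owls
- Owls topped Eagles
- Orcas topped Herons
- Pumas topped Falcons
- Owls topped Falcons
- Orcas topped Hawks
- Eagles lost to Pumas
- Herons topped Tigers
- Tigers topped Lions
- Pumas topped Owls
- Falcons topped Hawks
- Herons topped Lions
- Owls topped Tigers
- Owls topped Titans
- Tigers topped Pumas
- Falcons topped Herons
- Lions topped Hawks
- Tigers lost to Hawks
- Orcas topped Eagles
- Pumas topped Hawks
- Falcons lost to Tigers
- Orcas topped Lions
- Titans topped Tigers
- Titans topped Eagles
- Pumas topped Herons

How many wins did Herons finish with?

Herons' results: beat Eagles, Tigers, Hawks, Lions, Titans; lost to Falcons, Pumas, Orcas, Owls.
That is 5 wins.

5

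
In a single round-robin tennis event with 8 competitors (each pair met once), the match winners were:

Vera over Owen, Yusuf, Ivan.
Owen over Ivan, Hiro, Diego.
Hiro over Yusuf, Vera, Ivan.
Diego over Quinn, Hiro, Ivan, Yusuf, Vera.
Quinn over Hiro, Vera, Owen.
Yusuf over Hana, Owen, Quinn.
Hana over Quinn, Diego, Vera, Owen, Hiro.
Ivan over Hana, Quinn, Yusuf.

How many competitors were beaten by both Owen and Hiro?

1

Owen beat: Diego, Ivan, Hiro.
Hiro beat: Yusuf, Ivan, Vera.
Both beat: Ivan — 1.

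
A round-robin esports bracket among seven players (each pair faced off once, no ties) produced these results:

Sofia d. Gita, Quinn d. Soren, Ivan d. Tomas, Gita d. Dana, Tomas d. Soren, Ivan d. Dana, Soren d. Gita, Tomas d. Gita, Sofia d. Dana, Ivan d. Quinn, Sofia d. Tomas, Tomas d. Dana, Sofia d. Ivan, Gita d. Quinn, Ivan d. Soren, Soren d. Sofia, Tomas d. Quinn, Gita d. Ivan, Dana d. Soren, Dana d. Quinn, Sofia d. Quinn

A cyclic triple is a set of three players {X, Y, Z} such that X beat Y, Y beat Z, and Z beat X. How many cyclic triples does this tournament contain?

Win totals: Quinn 1, Dana 2, Ivan 4, Gita 3, Tomas 4, Soren 2, Sofia 5.
A player with w wins dominates both others in C(w,2) triples; summing gives 0 + 1 + 6 + 3 + 6 + 1 + 10 = 27 transitive triples.
Total triples C(7,3) = 35, so cyclic triples = 35 − 27 = 8.

8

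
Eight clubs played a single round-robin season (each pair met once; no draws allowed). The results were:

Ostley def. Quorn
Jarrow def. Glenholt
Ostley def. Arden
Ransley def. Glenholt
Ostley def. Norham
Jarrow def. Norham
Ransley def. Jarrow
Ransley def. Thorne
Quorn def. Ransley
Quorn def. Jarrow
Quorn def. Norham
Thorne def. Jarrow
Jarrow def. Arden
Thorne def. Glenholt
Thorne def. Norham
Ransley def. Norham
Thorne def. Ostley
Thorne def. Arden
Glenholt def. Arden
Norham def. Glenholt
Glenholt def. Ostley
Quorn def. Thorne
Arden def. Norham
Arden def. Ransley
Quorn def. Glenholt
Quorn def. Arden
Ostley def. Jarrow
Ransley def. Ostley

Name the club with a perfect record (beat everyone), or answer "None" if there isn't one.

None

Highest win total is Quorn with 6 (out of 7 possible).
Quorn lost to Ostley, so no club went undefeated.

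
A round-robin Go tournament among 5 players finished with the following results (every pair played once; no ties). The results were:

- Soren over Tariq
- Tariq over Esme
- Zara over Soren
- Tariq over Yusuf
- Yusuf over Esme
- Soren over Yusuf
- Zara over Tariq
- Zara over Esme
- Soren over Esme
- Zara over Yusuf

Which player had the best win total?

Zara

Win totals: Tariq 2, Zara 4, Esme 0, Soren 3, Yusuf 1.
Zara leads with 4 wins (next highest: 3).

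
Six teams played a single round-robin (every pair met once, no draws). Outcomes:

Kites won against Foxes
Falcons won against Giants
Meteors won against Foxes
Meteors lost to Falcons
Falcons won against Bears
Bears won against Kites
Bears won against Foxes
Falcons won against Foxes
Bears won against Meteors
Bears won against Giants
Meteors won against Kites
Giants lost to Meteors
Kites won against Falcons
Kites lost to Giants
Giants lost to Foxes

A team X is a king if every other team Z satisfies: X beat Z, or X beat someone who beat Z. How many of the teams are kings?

Bears reaches everyone (king).
Giants cannot reach Bears, Meteors in two steps.
Meteors cannot reach Bears in two steps.
Falcons reaches everyone (king).
Foxes cannot reach Bears, Meteors, Falcons in two steps.
Kites reaches everyone (king).
Kings: Bears, Falcons, Kites — 3.

3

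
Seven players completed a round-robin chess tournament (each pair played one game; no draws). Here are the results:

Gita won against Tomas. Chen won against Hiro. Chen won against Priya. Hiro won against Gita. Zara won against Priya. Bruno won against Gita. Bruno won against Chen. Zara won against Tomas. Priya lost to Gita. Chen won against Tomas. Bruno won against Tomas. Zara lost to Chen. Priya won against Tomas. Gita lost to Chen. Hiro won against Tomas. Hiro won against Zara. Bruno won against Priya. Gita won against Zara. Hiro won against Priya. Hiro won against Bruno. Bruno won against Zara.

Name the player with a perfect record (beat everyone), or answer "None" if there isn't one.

Highest win total is Hiro with 5 (out of 6 possible).
Hiro lost to Chen, so no player went undefeated.

None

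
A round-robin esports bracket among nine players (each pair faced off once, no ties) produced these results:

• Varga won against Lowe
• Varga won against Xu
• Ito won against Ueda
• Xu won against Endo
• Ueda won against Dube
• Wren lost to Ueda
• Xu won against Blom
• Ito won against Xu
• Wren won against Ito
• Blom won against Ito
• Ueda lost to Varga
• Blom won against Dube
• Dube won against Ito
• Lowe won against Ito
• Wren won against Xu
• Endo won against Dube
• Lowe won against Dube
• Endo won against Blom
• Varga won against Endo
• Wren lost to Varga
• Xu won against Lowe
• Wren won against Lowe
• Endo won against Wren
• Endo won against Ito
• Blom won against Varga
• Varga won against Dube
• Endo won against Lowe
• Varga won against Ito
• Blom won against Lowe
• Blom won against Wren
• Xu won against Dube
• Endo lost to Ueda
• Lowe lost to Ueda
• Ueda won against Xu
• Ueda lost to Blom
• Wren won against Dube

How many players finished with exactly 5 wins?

Win totals: Lowe 2, Xu 4, Wren 4, Blom 6, Dube 1, Ueda 5, Varga 7, Endo 5, Ito 2.
Exactly 5: Ueda, Endo — 2 players.

2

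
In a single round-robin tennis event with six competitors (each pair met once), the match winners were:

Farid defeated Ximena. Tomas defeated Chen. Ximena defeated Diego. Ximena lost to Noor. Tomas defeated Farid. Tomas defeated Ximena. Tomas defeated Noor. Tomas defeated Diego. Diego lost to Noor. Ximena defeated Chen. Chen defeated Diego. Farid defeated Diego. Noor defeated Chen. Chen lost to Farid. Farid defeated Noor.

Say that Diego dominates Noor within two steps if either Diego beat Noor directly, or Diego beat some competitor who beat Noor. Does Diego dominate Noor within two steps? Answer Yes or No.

Diego did not beat Noor directly.
Diego beat no one, so there is no intermediate competitor.

No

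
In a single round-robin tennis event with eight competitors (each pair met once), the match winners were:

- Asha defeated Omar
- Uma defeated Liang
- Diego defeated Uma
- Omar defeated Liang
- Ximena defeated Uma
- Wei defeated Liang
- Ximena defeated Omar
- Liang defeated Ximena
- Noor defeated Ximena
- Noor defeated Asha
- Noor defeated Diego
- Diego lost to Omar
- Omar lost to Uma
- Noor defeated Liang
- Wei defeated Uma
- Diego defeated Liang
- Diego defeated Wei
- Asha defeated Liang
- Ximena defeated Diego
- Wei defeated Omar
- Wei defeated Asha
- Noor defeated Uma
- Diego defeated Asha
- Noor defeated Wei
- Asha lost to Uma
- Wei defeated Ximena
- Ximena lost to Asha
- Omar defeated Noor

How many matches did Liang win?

Liang's results: beat Ximena; lost to Omar, Uma, Diego, Noor, Wei, Asha.
That is 1 win.

1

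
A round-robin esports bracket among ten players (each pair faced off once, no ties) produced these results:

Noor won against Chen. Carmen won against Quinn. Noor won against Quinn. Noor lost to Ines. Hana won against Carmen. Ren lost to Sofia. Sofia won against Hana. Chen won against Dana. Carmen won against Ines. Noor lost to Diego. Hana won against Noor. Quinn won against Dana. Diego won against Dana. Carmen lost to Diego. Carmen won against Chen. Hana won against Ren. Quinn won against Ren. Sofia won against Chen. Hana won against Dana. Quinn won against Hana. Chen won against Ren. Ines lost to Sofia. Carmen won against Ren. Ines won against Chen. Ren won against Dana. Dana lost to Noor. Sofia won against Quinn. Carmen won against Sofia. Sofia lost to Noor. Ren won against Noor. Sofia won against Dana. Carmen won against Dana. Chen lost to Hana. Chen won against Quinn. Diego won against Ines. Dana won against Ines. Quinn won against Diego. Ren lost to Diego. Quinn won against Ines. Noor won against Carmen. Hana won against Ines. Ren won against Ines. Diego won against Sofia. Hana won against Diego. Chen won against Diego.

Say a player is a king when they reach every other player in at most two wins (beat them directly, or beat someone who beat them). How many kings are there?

7

Ren cannot reach Hana, Diego in two steps.
Hana reaches everyone (king).
Quinn reaches everyone (king).
Noor reaches everyone (king).
Carmen reaches everyone (king).
Chen reaches everyone (king).
Sofia reaches everyone (king).
Ines cannot reach Hana in two steps.
Diego reaches everyone (king).
Dana cannot reach Ren, Hana, Quinn, Carmen, Sofia, Diego in two steps.
Kings: Hana, Quinn, Noor, Carmen, Chen, Sofia, Diego — 7.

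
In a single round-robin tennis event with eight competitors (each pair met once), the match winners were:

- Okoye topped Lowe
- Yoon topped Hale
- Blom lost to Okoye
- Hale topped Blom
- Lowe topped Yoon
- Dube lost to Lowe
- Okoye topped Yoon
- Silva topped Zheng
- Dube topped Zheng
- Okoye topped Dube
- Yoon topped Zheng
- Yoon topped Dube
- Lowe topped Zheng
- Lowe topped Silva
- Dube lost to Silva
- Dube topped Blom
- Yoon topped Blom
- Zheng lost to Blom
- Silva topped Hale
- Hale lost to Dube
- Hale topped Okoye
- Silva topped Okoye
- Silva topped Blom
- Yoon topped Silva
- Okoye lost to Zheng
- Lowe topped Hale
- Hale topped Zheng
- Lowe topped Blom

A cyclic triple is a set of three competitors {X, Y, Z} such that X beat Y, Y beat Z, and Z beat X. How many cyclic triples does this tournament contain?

9

Win totals: Okoye 4, Dube 3, Zheng 1, Silva 5, Lowe 6, Yoon 5, Blom 1, Hale 3.
A competitor with w wins dominates both others in C(w,2) triples; summing gives 6 + 3 + 0 + 10 + 15 + 10 + 0 + 3 = 47 transitive triples.
Total triples C(8,3) = 56, so cyclic triples = 56 − 47 = 9.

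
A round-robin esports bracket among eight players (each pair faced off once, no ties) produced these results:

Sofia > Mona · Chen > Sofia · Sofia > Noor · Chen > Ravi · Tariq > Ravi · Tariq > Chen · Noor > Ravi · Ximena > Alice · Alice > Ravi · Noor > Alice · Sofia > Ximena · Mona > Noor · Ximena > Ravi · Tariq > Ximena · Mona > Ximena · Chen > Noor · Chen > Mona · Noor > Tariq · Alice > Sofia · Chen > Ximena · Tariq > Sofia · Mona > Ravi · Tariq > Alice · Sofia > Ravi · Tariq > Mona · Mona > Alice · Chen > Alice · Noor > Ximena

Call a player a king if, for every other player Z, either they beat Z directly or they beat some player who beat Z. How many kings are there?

3

Ravi cannot reach Mona, Sofia, Noor, Alice, Tariq, Ximena, Chen in two steps.
Mona cannot reach Chen in two steps.
Sofia cannot reach Chen in two steps.
Noor reaches everyone (king).
Alice cannot reach Tariq, Chen in two steps.
Tariq reaches everyone (king).
Ximena cannot reach Mona, Noor, Tariq, Chen in two steps.
Chen reaches everyone (king).
Kings: Noor, Tariq, Chen — 3.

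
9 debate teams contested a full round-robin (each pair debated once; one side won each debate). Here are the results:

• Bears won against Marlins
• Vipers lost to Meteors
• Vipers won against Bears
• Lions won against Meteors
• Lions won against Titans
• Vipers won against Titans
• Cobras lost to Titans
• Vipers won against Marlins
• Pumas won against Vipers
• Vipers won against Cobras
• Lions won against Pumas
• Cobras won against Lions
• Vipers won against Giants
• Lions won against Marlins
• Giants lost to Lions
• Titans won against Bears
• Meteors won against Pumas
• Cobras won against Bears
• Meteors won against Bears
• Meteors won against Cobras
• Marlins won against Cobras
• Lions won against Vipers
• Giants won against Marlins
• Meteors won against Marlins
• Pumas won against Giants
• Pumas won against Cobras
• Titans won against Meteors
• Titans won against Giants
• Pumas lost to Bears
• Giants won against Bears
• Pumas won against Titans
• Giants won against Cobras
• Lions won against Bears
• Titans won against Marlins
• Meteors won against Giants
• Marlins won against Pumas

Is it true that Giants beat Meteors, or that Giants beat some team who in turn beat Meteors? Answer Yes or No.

Giants did not beat Meteors directly.
Giants beat Cobras, Bears, Marlins, but each of them lost to Meteors. No two-step path.

No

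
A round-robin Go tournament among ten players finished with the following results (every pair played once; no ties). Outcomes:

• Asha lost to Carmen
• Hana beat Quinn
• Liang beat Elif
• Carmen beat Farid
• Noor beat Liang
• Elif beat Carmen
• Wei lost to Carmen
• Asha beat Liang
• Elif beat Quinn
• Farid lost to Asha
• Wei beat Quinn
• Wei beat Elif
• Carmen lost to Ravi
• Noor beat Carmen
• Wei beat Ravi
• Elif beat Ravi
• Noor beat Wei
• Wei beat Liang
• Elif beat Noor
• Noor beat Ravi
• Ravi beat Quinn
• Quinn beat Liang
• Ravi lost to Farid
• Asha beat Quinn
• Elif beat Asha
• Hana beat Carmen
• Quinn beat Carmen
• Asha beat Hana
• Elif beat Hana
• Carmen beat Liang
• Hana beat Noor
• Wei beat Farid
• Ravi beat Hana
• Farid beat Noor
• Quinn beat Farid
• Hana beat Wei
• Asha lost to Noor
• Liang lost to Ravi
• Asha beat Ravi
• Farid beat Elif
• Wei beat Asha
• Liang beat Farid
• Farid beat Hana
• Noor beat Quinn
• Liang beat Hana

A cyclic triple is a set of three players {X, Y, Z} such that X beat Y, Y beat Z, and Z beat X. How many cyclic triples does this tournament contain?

Win totals: Quinn 3, Farid 4, Wei 6, Carmen 4, Asha 5, Liang 3, Noor 6, Elif 6, Hana 4, Ravi 4.
A player with w wins dominates both others in C(w,2) triples; summing gives 3 + 6 + 15 + 6 + 10 + 3 + 15 + 15 + 6 + 6 = 85 transitive triples.
Total triples C(10,3) = 120, so cyclic triples = 120 − 85 = 35.

35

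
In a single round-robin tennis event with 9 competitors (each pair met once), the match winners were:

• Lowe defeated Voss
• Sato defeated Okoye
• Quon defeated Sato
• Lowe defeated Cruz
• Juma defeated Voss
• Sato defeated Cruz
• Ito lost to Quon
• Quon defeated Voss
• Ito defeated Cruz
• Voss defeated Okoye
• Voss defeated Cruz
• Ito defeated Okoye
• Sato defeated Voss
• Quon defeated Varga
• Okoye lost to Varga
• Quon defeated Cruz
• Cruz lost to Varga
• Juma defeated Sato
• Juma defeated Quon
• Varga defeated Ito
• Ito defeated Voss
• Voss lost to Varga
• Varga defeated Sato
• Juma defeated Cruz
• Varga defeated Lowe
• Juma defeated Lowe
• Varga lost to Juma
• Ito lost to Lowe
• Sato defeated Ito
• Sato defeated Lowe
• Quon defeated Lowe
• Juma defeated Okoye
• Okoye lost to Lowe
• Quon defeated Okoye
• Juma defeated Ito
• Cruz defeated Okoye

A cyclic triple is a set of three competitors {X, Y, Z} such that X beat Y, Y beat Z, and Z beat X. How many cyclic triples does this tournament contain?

Win totals: Varga 6, Lowe 4, Ito 3, Sato 5, Juma 8, Quon 7, Voss 2, Okoye 0, Cruz 1.
A competitor with w wins dominates both others in C(w,2) triples; summing gives 15 + 6 + 3 + 10 + 28 + 21 + 1 + 0 + 0 = 84 transitive triples.
Total triples C(9,3) = 84, so cyclic triples = 84 − 84 = 0.

0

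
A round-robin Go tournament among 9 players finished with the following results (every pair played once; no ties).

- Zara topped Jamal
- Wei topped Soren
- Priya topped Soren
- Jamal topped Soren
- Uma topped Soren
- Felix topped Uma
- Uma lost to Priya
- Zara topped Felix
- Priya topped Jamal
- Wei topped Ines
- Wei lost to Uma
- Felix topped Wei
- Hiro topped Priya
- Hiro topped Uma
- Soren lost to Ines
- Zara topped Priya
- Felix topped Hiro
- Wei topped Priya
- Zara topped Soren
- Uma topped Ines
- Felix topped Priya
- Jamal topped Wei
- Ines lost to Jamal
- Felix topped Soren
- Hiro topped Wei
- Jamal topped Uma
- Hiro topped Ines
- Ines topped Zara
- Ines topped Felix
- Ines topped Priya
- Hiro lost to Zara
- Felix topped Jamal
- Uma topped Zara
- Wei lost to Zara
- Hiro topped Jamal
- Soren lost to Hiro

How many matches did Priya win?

Priya's results: beat Jamal, Soren, Uma; lost to Hiro, Zara, Felix, Wei, Ines.
That is 3 wins.

3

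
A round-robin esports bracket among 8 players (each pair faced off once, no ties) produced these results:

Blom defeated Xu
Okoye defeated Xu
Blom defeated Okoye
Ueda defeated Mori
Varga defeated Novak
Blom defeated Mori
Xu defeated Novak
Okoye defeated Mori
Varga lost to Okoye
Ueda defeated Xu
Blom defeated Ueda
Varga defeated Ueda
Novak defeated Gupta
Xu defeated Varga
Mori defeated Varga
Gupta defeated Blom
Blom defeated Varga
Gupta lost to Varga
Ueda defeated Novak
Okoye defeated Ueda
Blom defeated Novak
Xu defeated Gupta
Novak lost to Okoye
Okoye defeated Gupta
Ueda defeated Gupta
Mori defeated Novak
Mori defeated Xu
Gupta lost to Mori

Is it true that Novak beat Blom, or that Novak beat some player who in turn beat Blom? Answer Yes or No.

Yes

Novak did not beat Blom directly.
Novak beat Gupta. Of those, Gupta beat Blom.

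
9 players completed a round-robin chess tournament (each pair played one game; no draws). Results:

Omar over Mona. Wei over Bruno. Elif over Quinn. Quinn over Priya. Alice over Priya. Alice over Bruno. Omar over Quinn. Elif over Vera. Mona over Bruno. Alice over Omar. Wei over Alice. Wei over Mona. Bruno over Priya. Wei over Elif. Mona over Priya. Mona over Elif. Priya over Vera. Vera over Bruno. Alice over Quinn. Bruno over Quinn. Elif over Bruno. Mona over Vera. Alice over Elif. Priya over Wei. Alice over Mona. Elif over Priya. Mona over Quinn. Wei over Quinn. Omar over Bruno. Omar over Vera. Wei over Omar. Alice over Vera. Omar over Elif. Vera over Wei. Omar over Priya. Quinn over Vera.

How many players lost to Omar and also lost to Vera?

Omar beat: Priya, Mona, Quinn, Bruno, Vera, Elif.
Vera beat: Bruno, Wei.
Both beat: Bruno — 1.

1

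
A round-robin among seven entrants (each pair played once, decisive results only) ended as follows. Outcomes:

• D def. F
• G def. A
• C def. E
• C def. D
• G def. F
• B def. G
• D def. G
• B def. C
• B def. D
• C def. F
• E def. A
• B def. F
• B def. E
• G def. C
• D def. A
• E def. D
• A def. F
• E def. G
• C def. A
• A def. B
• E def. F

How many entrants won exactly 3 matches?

Win totals: A 2, B 5, C 4, D 3, E 4, F 0, G 3.
Exactly 3: D, G — 2 entrants.

2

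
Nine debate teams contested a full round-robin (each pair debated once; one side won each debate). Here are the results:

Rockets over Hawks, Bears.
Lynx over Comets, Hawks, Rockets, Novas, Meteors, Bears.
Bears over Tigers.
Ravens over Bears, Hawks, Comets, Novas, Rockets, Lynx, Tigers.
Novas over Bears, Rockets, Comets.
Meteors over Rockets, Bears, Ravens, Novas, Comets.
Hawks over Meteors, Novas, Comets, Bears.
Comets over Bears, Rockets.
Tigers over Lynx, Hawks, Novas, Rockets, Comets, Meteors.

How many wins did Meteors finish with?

Meteors' results: beat Comets, Rockets, Novas, Ravens, Bears; lost to Hawks, Lynx, Tigers.
That is 5 wins.

5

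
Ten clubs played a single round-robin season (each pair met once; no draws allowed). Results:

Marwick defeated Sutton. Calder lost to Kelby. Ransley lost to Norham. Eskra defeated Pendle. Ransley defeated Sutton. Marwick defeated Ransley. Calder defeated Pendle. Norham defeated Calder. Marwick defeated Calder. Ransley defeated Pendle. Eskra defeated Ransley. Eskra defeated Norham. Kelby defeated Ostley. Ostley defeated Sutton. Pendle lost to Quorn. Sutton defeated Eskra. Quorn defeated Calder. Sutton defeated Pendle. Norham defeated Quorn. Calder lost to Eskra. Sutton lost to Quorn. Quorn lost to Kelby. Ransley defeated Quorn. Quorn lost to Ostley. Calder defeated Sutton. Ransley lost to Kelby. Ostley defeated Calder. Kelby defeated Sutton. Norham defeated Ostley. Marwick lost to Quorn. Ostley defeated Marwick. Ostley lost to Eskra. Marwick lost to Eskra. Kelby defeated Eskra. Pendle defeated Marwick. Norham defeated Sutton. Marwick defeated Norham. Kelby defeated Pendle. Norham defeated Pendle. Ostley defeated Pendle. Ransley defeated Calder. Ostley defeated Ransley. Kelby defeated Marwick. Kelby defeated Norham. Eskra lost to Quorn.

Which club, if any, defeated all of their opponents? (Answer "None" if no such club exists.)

Kelby has 9 wins out of 9 opponents — a perfect record.

Kelby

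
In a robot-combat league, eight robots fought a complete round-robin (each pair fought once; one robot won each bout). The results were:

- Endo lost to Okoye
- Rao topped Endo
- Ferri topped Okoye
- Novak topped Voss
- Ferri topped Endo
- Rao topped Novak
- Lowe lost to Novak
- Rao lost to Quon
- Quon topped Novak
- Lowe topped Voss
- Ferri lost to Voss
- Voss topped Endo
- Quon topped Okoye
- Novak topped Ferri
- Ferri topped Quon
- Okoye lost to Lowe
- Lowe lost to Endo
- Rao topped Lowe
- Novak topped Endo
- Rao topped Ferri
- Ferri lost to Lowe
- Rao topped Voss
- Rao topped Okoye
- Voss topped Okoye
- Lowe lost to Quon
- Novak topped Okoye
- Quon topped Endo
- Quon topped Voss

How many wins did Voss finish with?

3

Voss' results: beat Okoye, Endo, Ferri; lost to Lowe, Rao, Novak, Quon.
That is 3 wins.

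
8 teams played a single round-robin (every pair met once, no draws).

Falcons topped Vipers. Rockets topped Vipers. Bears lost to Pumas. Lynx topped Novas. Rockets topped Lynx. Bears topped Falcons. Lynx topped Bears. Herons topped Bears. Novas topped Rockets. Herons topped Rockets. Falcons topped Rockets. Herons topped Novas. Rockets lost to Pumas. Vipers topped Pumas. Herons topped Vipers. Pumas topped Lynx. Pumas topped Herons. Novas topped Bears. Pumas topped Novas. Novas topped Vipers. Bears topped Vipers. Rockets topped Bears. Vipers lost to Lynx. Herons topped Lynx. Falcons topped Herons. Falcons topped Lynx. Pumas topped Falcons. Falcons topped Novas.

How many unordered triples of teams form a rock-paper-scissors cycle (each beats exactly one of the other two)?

Win totals: Falcons 5, Herons 5, Novas 3, Pumas 6, Lynx 3, Rockets 3, Vipers 1, Bears 2.
A team with w wins dominates both others in C(w,2) triples; summing gives 10 + 10 + 3 + 15 + 3 + 3 + 0 + 1 = 45 transitive triples.
Total triples C(8,3) = 56, so cyclic triples = 56 − 45 = 11.

11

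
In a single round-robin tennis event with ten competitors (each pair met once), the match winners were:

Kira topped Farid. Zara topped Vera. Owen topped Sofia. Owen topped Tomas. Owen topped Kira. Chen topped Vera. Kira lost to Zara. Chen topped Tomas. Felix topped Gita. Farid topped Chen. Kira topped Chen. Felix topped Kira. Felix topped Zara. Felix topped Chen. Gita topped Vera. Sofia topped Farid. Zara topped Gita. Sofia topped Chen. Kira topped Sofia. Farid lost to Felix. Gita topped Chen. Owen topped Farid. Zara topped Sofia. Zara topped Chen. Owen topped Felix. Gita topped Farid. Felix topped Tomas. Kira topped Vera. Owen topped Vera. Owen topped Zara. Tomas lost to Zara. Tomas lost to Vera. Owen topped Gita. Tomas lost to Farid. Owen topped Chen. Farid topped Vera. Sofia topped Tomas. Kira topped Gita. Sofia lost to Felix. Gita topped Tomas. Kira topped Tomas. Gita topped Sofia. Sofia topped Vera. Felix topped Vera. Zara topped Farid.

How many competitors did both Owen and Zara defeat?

7

Owen beat: Zara, Farid, Sofia, Gita, Kira, Felix, Tomas, Chen, Vera.
Zara beat: Farid, Sofia, Gita, Kira, Tomas, Chen, Vera.
Both beat: Farid, Sofia, Gita, Kira, Tomas, Chen, Vera — 7.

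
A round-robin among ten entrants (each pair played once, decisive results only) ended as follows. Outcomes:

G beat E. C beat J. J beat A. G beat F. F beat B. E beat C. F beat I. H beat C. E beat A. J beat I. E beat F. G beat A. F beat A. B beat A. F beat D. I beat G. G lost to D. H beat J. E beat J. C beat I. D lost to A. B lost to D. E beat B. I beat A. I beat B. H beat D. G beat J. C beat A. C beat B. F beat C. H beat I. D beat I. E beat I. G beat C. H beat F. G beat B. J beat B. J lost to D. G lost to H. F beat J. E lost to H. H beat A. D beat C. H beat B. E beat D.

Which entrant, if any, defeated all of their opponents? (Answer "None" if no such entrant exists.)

H has 9 wins out of 9 opponents — a perfect record.

H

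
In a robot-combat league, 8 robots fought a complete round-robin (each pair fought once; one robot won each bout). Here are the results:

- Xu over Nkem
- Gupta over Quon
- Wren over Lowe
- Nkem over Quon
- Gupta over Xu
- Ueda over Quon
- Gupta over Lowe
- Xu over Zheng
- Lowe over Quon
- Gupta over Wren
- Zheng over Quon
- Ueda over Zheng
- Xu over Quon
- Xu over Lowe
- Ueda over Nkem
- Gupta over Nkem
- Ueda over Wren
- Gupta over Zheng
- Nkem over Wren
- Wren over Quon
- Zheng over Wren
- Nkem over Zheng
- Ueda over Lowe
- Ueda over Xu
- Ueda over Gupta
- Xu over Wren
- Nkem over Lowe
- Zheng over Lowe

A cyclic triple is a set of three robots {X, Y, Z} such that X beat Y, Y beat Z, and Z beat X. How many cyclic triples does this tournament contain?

0

Win totals: Zheng 3, Xu 5, Nkem 4, Quon 0, Wren 2, Ueda 7, Lowe 1, Gupta 6.
A robot with w wins dominates both others in C(w,2) triples; summing gives 3 + 10 + 6 + 0 + 1 + 21 + 0 + 15 = 56 transitive triples.
Total triples C(8,3) = 56, so cyclic triples = 56 − 56 = 0.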